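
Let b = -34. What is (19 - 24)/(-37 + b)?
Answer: 5/71 ≈ 0.070423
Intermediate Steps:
(19 - 24)/(-37 + b) = (19 - 24)/(-37 - 34) = -5/(-71) = -1/71*(-5) = 5/71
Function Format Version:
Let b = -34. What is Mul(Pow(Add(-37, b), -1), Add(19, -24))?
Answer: Rational(5, 71) ≈ 0.070423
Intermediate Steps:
Mul(Pow(Add(-37, b), -1), Add(19, -24)) = Mul(Pow(Add(-37, -34), -1), Add(19, -24)) = Mul(Pow(-71, -1), -5) = Mul(Rational(-1, 71), -5) = Rational(5, 71)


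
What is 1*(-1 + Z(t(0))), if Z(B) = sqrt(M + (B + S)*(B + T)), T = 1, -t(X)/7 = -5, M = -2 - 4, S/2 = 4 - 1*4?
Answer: -1 + sqrt(1254) ≈ 34.412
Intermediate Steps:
S = 0 (S = 2*(4 - 1*4) = 2*(4 - 4) = 2*0 = 0)
M = -6
t(X) = 35 (t(X) = -7*(-5) = 35)
Z(B) = sqrt(-6 + B*(1 + B)) (Z(B) = sqrt(-6 + (B + 0)*(B + 1)) = sqrt(-6 + B*(1 + B)))
1*(-1 + Z(t(0))) = 1*(-1 + sqrt(-6 + 35 + 35**2)) = 1*(-1 + sqrt(-6 + 35 + 1225)) = 1*(-1 + sqrt(1254)) = -1 + sqrt(1254)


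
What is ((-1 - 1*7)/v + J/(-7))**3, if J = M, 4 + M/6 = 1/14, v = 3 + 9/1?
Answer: 62570773/3176523 ≈ 19.698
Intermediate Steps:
v = 12 (v = 3 + 9*1 = 3 + 9 = 12)
M = -165/7 (M = -24 + 6/14 = -24 + 6*(1/14) = -24 + 3/7 = -165/7 ≈ -23.571)
J = -165/7 ≈ -23.571
((-1 - 1*7)/v + J/(-7))**3 = ((-1 - 1*7)/12 - 165/7/(-7))**3 = ((-1 - 7)*(1/12) - 165/7*(-1/7))**3 = (-8*1/12 + 165/49)**3 = (-2/3 + 165/49)**3 = (397/147)**3 = 62570773/3176523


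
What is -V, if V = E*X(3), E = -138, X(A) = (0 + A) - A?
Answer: 0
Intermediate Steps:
X(A) = 0 (X(A) = A - A = 0)
V = 0 (V = -138*0 = 0)
-V = -1*0 = 0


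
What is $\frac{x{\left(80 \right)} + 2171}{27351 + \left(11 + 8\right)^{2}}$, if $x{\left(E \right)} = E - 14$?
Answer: $\frac{2237}{27712} \approx 0.080723$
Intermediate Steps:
$x{\left(E \right)} = -14 + E$
$\frac{x{\left(80 \right)} + 2171}{27351 + \left(11 + 8\right)^{2}} = \frac{\left(-14 + 80\right) + 2171}{27351 + \left(11 + 8\right)^{2}} = \frac{66 + 2171}{27351 + 19^{2}} = \frac{2237}{27351 + 361} = \frac{2237}{27712}$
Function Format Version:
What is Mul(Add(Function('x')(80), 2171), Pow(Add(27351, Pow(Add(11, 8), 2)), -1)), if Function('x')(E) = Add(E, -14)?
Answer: Rational(2237, 27712) ≈ 0.080723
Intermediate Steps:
Function('x')(E) = Add(-14, E)
Mul(Add(Function('x')(80), 2171), Pow(Add(27351, Pow(Add(11, 8), 2)), -1)) = Mul(Add(Add(-14, 80), 2171), Pow(Add(27351, Pow(Add(11, 8), 2)), -1)) = Mul(Add(66, 2171), Pow(Add(27351, Pow(19, 2)), -1)) = Mul(2237, Pow(Add(27351, 361), -1)) = Mul(2237, Pow(27712, -1)) = Mul(2237, Rational(1, 27712)) = Rational(2237, 27712)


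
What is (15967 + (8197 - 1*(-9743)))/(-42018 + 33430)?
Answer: -33907/8588 ≈ -3.9482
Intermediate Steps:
(15967 + (8197 - 1*(-9743)))/(-42018 + 33430) = (15967 + (8197 + 9743))/(-8588) = (15967 + 17940)*(-1/8588) = 33907*(-1/8588) = -33907/8588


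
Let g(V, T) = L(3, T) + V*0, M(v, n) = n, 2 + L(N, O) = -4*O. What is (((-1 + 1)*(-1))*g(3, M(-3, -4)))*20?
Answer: 0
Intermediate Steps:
L(N, O) = -2 - 4*O
g(V, T) = -2 - 4*T (g(V, T) = (-2 - 4*T) + V*0 = (-2 - 4*T) + 0 = -2 - 4*T)
(((-1 + 1)*(-1))*g(3, M(-3, -4)))*20 = (((-1 + 1)*(-1))*(-2 - 4*(-4)))*20 = ((0*(-1))*(-2 + 16))*20 = (0*14)*20 = 0*20 = 0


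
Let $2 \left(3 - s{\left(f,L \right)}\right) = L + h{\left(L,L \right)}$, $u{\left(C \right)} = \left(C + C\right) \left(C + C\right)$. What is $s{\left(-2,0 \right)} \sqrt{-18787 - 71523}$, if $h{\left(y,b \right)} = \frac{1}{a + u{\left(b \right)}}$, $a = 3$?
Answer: $\frac{17 i \sqrt{90310}}{6} \approx 851.46 i$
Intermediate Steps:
$u{\left(C \right)} = 4 C^{2}$ ($u{\left(C \right)} = 2 C 2 C = 4 C^{2}$)
$h{\left(y,b \right)} = \frac{1}{3 + 4 b^{2}}$
$s{\left(f,L \right)} = 3 - \frac{L}{2} - \frac{1}{2 \left(3 + 4 L^{2}\right)}$ ($s{\left(f,L \right)} = 3 - \frac{L + \frac{1}{3 + 4 L^{2}}}{2} = 3 - \left(\frac{L}{2} + \frac{1}{2 \left(3 + 4 L^{2}\right)}\right) = 3 - \frac{L}{2} - \frac{1}{2 \left(3 + 4 L^{2}\right)}$)
$s{\left(-2,0 \right)} \sqrt{-18787 - 71523} = \frac{-1 + \left(3 + 4 \cdot 0^{2}\right) \left(6 - 0\right)}{2 \left(3 + 4 \cdot 0^{2}\right)} \sqrt{-18787 - 71523} = \frac{-1 + \left(3 + 4 \cdot 0\right) \left(6 + 0\right)}{2 \left(3 + 4 \cdot 0\right)} \sqrt{-90310} = \frac{-1 + \left(3 + 0\right) 6}{2 \left(3 + 0\right)} i \sqrt{90310} = \frac{-1 + 3 \cdot 6}{2 \cdot 3} i \sqrt{90310} = \frac{1}{2} \cdot \frac{1}{3} \left(-1 + 18\right) i \sqrt{90310} = \frac{1}{2} \cdot \frac{1}{3} \cdot 17 i \sqrt{90310} = \frac{17 i \sqrt{90310}}{6}$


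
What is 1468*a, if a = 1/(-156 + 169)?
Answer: 1468/13 ≈ 112.92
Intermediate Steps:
a = 1/13 ≈ 0.076923
1468*a = 1468*(1/13) = 1468/13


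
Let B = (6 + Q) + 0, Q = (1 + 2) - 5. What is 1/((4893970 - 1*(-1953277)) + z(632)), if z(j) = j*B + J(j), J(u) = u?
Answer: 1/6850407 ≈ 1.4598e-7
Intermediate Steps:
Q = -2 (Q = 3 - 5 = -2)
B = 4 (B = (6 - 2) + 0 = 4 + 0 = 4)
z(j) = 5*j (z(j) = j*4 + j = 4*j + j = 5*j)
1/((4893970 - 1*(-1953277)) + z(632)) = 1/((4893970 - 1*(-1953277)) + 5*632) = 1/((4893970 + 1953277) + 3160) = 1/(6847247 + 3160) = 1/6850407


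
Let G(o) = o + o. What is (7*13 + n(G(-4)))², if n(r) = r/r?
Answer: 8464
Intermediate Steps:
G(o) = 2*o
n(r) = 1
(7*13 + n(G(-4)))² = (7*13 + 1)² = (91 + 1)² = 92² = 8464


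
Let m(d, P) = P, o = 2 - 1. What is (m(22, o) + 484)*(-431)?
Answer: -209035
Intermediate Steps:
o = 1
(m(22, o) + 484)*(-431) = (1 + 484)*(-431) = 485*(-431) = -209035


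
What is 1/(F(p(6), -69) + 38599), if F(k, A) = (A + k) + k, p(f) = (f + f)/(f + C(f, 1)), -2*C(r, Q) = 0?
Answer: 1/38534 ≈ 2.5951e-5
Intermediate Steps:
C(r, Q) = 0 (C(r, Q) = -½*0 = 0)
p(f) = 2 (p(f) = (f + f)/(f + 0) = (2*f)/f = 2)
F(k, A) = A + 2*k
1/(F(p(6), -69) + 38599) = 1/((-69 + 2*2) + 38599) = 1/((-69 + 4) + 38599) = 1/(-65 + 38599) = 1/38534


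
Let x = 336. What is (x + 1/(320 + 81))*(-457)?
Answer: -61574809/401 ≈ -1.5355e+5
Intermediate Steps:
(x + 1/(320 + 81))*(-457) = (336 + 1/(320 + 81))*(-457) = (336 + 1/401)*(-457) = (134737/401)*(-457) = -61574809/401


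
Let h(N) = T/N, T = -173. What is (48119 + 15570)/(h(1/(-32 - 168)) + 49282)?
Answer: 63689/83882 ≈ 0.75927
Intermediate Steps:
h(N) = -173/N
(48119 + 15570)/(h(1/(-32 - 168)) + 49282) = (48119 + 15570)/(-173/(1/(-32 - 168)) + 49282) = 63689/(-173/(1/(-200)) + 49282) = 63689/(-173/(-1/200) + 49282) = 63689/(-173*(-200) + 49282) = 63689/(34600 + 49282) = 63689/83882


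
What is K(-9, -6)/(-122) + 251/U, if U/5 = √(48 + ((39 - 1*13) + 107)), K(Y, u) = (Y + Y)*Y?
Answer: -81/61 + 251*√181/905 ≈ 2.4035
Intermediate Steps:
K(Y, u) = 2*Y² (K(Y, u) = (2*Y)*Y = 2*Y²)
U = 5*√181 (U = 5*√(48 + ((39 - 1*13) + 107)) = 5*√(48 + ((39 - 13) + 107)) = 5*√(48 + (26 + 107)) = 5*√(48 + 133) = 5*√181 ≈ 67.268)
K(-9, -6)/(-122) + 251/U = (2*(-9)²)/(-122) + 251/((5*√181)) = (2*81)*(-1/122) + 251*(√181/905) = 162*(-1/122) + 251*√181/905 = -81/61 + 251*√181/905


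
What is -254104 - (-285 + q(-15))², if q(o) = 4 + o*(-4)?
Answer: -302945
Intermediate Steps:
q(o) = 4 - 4*o
-254104 - (-285 + q(-15))² = -254104 - (-285 + (4 - 4*(-15)))² = -254104 - (-285 + (4 + 60))² = -254104 - (-285 + 64)² = -254104 - 1*(-221)² = -254104 - 1*48841 = -254104 - 48841 = -302945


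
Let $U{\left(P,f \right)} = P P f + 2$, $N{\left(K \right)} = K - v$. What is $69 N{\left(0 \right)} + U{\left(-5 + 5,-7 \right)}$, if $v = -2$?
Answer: $140$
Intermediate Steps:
$N{\left(K \right)} = 2 + K$ ($N{\left(K \right)} = K - -2 = K + 2 = 2 + K$)
$U{\left(P,f \right)} = 2 + f P^{2}$ ($U{\left(P,f \right)} = P^{2} f + 2 = f P^{2} + 2 = 2 + f P^{2}$)
$69 N{\left(0 \right)} + U{\left(-5 + 5,-7 \right)} = 69 \left(2 + 0\right) + \left(2 - 7 \left(-5 + 5\right)^{2}\right) = 69 \cdot 2 + \left(2 - 7 \cdot 0^{2}\right) = 138 + \left(2 - 0\right) = 138 + \left(2 + 0\right) = 138 + 2 = 140$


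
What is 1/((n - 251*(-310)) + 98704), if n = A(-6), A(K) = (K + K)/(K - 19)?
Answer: 25/4412862 ≈ 5.6653e-6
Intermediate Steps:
A(K) = 2*K/(-19 + K) (A(K) = (2*K)/(-19 + K) = 2*K/(-19 + K))
n = 12/25 (n = 2*(-6)/(-19 - 6) = 2*(-6)/(-25) = 2*(-6)*(-1/25) = 12/25 ≈ 0.48000)
1/((n - 251*(-310)) + 98704) = 1/((12/25 - 251*(-310)) + 98704) = 1/((12/25 + 77810) + 98704) = 1/(1945262/25 + 98704) = 1/(4412862/25) = 25/4412862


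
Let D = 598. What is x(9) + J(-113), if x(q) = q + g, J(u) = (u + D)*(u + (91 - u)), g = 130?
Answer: 44274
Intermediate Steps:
J(u) = 54418 + 91*u (J(u) = (u + 598)*(u + (91 - u)) = (598 + u)*91 = 54418 + 91*u)
x(q) = 130 + q (x(q) = q + 130 = 130 + q)
x(9) + J(-113) = (130 + 9) + (54418 + 91*(-113)) = 139 + (54418 - 10283) = 139 + 44135 = 44274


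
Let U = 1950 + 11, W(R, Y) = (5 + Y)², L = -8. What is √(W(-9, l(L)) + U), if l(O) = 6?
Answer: √2082 ≈ 45.629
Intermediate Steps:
U = 1961
√(W(-9, l(L)) + U) = √((5 + 6)² + 1961) = √(11² + 1961) = √(121 + 1961) = √2082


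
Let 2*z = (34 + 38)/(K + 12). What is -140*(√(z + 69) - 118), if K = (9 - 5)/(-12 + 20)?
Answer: 16520 - 28*√1797 ≈ 15333.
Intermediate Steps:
K = ½ (K = 4/8 = 4*(⅛) = ½ ≈ 0.50000)
z = 72/25 (z = ((34 + 38)/(½ + 12))/2 = (72/(25/2))/2 = (72*(2/25))/2 = (½)*(144/25) = 72/25 ≈ 2.8800)
-140*(√(z + 69) - 118) = -140*(√(72/25 + 69) - 118) = -140*(√(1797/25) - 118) = -140*(√1797/5 - 118) = -140*(-118 + √1797/5) = 16520 - 28*√1797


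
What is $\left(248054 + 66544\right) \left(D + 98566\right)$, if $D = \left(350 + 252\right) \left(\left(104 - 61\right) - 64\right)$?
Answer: $27031518552$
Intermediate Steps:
$D = -12642$ ($D = 602 \left(43 - 64\right) = 602 \left(-21\right) = -12642$)
$\left(248054 + 66544\right) \left(D + 98566\right) = \left(248054 + 66544\right) \left(-12642 + 98566\right) = 314598 \cdot 85924 = 27031518552$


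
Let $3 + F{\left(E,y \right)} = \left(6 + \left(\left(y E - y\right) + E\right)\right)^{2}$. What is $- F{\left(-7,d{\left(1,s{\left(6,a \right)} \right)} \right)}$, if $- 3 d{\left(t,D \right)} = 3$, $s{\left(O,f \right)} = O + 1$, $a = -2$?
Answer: $-46$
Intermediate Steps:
$s{\left(O,f \right)} = 1 + O$
$d{\left(t,D \right)} = -1$ ($d{\left(t,D \right)} = \left(- \frac{1}{3}\right) 3 = -1$)
$F{\left(E,y \right)} = -3 + \left(6 + E - y + E y\right)^{2}$ ($F{\left(E,y \right)} = -3 + \left(6 + \left(\left(y E - y\right) + E\right)\right)^{2} = -3 + \left(6 + \left(\left(E y - y\right) + E\right)\right)^{2} = -3 + \left(6 + \left(\left(- y + E y\right) + E\right)\right)^{2} = -3 + \left(6 + \left(E - y + E y\right)\right)^{2} = -3 + \left(6 + E - y + E y\right)^{2}$)
$- F{\left(-7,d{\left(1,s{\left(6,a \right)} \right)} \right)} = - (-3 + \left(6 - 7 - -1 - -7\right)^{2}) = - (-3 + \left(6 - 7 + 1 + 7\right)^{2}) = - (-3 + 7^{2}) = - (-3 + 49) = \left(-1\right) 46 = -46$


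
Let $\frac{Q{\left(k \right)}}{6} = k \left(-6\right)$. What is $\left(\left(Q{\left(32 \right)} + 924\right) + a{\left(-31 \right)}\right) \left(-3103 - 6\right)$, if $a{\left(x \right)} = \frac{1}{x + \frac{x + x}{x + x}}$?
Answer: $\frac{21268669}{30} \approx 7.0896 \cdot 10^{5}$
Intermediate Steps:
$Q{\left(k \right)} = - 36 k$ ($Q{\left(k \right)} = 6 k \left(-6\right) = 6 \left(- 6 k\right) = - 36 k$)
$a{\left(x \right)} = \frac{1}{1 + x}$ ($a{\left(x \right)} = \frac{1}{x + \frac{2 x}{2 x}} = \frac{1}{x + 2 x \frac{1}{2 x}} = \frac{1}{x + 1} = \frac{1}{1 + x}$)
$\left(\left(Q{\left(32 \right)} + 924\right) + a{\left(-31 \right)}\right) \left(-3103 - 6\right) = \left(\left(\left(-36\right) 32 + 924\right) + \frac{1}{1 - 31}\right) \left(-3103 - 6\right) = \left(\left(-1152 + 924\right) + \frac{1}{-30}\right) \left(-3109\right) = \left(-228 - \frac{1}{30}\right) \left(-3109\right) = \left(- \frac{6841}{30}\right) \left(-3109\right) = \frac{21268669}{30}$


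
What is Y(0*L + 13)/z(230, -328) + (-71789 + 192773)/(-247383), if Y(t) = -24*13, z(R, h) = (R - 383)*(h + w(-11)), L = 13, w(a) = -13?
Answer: -236640064/478026417 ≈ -0.49504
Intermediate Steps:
z(R, h) = (-383 + R)*(-13 + h) (z(R, h) = (R - 383)*(h - 13) = (-383 + R)*(-13 + h))
Y(t) = -312
Y(0*L + 13)/z(230, -328) + (-71789 + 192773)/(-247383) = -312/(4979 - 383*(-328) - 13*230 + 230*(-328)) + (-71789 + 192773)/(-247383) = -312/(4979 + 125624 - 2990 - 75440) + 120984*(-1/247383) = -312/52173 - 40328/82461 = -312*1/52173 - 40328/82461 = -104/17391 - 40328/82461 = -236640064/478026417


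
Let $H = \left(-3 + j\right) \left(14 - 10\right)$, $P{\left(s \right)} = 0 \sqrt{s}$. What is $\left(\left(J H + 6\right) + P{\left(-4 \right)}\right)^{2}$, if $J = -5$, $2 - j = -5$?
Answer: $5476$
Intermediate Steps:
$j = 7$ ($j = 2 - -5 = 2 + 5 = 7$)
$P{\left(s \right)} = 0$
$H = 16$ ($H = \left(-3 + 7\right) \left(14 - 10\right) = 4 \cdot 4 = 16$)
$\left(\left(J H + 6\right) + P{\left(-4 \right)}\right)^{2} = \left(\left(\left(-5\right) 16 + 6\right) + 0\right)^{2} = \left(\left(-80 + 6\right) + 0\right)^{2} = \left(-74 + 0\right)^{2} = \left(-74\right)^{2} = 5476$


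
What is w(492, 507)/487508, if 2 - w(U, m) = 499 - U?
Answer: -5/487508 ≈ -1.0256e-5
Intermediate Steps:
w(U, m) = -497 + U (w(U, m) = 2 - (499 - U) = 2 + (-499 + U) = -497 + U)
w(492, 507)/487508 = (-497 + 492)/487508 = -5*1/487508 = -5/487508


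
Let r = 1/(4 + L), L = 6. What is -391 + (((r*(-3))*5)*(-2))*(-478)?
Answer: -1825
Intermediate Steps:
r = ⅒ (r = 1/(4 + 6) = 1/10 = ⅒ ≈ 0.10000)
-391 + (((r*(-3))*5)*(-2))*(-478) = -391 + ((((⅒)*(-3))*5)*(-2))*(-478) = -391 + (-3/10*5*(-2))*(-478) = -391 - 3/2*(-2)*(-478) = -391 + 3*(-478) = -391 - 1434 = -1825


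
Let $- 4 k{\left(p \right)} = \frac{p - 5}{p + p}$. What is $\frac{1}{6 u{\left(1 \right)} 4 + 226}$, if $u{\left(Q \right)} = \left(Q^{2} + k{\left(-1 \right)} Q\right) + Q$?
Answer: $\frac{1}{256} \approx 0.0039063$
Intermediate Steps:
$k{\left(p \right)} = - \frac{-5 + p}{8 p}$ ($k{\left(p \right)} = - \frac{\left(p - 5\right) \frac{1}{p + p}}{4} = - \frac{\left(-5 + p\right) \frac{1}{2 p}}{4} = - \frac{\frac{1}{2} \frac{1}{p} \left(-5 + p\right)}{4} = - \frac{-5 + p}{8 p}$)
$u{\left(Q \right)} = Q^{2} + \frac{Q}{4}$ ($u{\left(Q \right)} = \left(Q^{2} + \frac{5 - -1}{8 \left(-1\right)} Q\right) + Q = \left(Q^{2} + \frac{1}{8} \left(-1\right) \left(5 + 1\right) Q\right) + Q = \left(Q^{2} + \frac{1}{8} \left(-1\right) 6 Q\right) + Q = \left(Q^{2} - \frac{3 Q}{4}\right) + Q = Q^{2} + \frac{Q}{4}$)
$\frac{1}{6 u{\left(1 \right)} 4 + 226} = \frac{1}{6 \cdot 1 \left(\frac{1}{4} + 1\right) 4 + 226} = \frac{1}{6 \cdot 1 \cdot \frac{5}{4} \cdot 4 + 226} = \frac{1}{6 \cdot \frac{5}{4} \cdot 4 + 226} = \frac{1}{\frac{15}{2} \cdot 4 + 226} = \frac{1}{30 + 226} = \frac{1}{256}$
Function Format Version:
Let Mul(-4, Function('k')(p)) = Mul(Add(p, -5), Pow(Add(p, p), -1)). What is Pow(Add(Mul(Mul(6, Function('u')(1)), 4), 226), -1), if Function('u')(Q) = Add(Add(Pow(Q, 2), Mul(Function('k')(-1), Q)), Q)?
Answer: Rational(1, 256) ≈ 0.0039063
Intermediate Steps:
Function('k')(p) = Mul(Rational(-1, 8), Pow(p, -1), Add(-5, p)) (Function('k')(p) = Mul(Rational(-1, 4), Mul(Add(p, -5), Pow(Add(p, p), -1))) = Mul(Rational(-1, 4), Mul(Add(-5, p), Pow(Mul(2, p), -1))) = Mul(Rational(-1, 4), Mul(Add(-5, p), Mul(Rational(1, 2), Pow(p, -1)))) = Mul(Rational(-1, 4), Mul(Rational(1, 2), Pow(p, -1), Add(-5, p))) = Mul(Rational(-1, 8), Pow(p, -1), Add(-5, p)))
Function('u')(Q) = Add(Pow(Q, 2), Mul(Rational(1, 4), Q)) (Function('u')(Q) = Add(Add(Pow(Q, 2), Mul(Mul(Rational(1, 8), Pow(-1, -1), Add(5, Mul(-1, -1))), Q)), Q) = Add(Add(Pow(Q, 2), Mul(Mul(Rational(1, 8), -1, Add(5, 1)), Q)), Q) = Add(Add(Pow(Q, 2), Mul(Mul(Rational(1, 8), -1, 6), Q)), Q) = Add(Add(Pow(Q, 2), Mul(Rational(-3, 4), Q)), Q) = Add(Pow(Q, 2), Mul(Rational(1, 4), Q)))
Pow(Add(Mul(Mul(6, Function('u')(1)), 4), 226), -1) = Pow(Add(Mul(Mul(6, Mul(1, Add(Rational(1, 4), 1))), 4), 226), -1) = Pow(Add(Mul(Mul(6, Mul(1, Rational(5, 4))), 4), 226), -1) = Pow(Add(Mul(Mul(6, Rational(5, 4)), 4), 226), -1) = Pow(Add(Mul(Rational(15, 2), 4), 226), -1) = Pow(Add(30, 226), -1) = Pow(256, -1) = Rational(1, 256)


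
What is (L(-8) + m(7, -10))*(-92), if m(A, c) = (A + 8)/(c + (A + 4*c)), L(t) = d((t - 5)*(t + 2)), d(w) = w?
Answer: -307188/43 ≈ -7143.9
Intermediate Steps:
L(t) = (-5 + t)*(2 + t) (L(t) = (t - 5)*(t + 2) = (-5 + t)*(2 + t))
m(A, c) = (8 + A)/(A + 5*c)
(L(-8) + m(7, -10))*(-92) = ((-10 + (-8)**2 - 3*(-8)) + (8 + 7)/(7 + 5*(-10)))*(-92) = ((-10 + 64 + 24) + 15/(7 - 50))*(-92) = (78 + 15/(-43))*(-92) = (78 - 1/43*15)*(-92) = (78 - 15/43)*(-92) = (3339/43)*(-92) = -307188/43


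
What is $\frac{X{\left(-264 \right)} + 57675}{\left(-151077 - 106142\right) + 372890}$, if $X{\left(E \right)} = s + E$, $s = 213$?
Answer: $\frac{19208}{38557} \approx 0.49817$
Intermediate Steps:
$X{\left(E \right)} = 213 + E$
$\frac{X{\left(-264 \right)} + 57675}{\left(-151077 - 106142\right) + 372890} = \frac{\left(213 - 264\right) + 57675}{\left(-151077 - 106142\right) + 372890} = \frac{-51 + 57675}{-257219 + 372890} = \frac{57624}{115671} = 57624 \cdot \frac{1}{115671} = \frac{19208}{38557}$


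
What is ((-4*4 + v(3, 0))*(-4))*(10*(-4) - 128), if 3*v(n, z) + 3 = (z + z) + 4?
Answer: -10528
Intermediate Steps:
v(n, z) = ⅓ + 2*z/3 (v(n, z) = -1 + ((z + z) + 4)/3 = -1 + (2*z + 4)/3 = -1 + (4 + 2*z)/3 = -1 + (4/3 + 2*z/3) = ⅓ + 2*z/3)
((-4*4 + v(3, 0))*(-4))*(10*(-4) - 128) = ((-4*4 + (⅓ + (⅔)*0))*(-4))*(10*(-4) - 128) = ((-16 + (⅓ + 0))*(-4))*(-40 - 128) = ((-16 + ⅓)*(-4))*(-168) = -47/3*(-4)*(-168) = (188/3)*(-168) = -10528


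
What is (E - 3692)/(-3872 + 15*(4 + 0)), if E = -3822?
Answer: 3757/1906 ≈ 1.9711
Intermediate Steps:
(E - 3692)/(-3872 + 15*(4 + 0)) = (-3822 - 3692)/(-3872 + 15*(4 + 0)) = -7514/(-3872 + 15*4) = -7514/(-3872 + 60) = -7514/(-3812) = -7514*(-1/3812) = 3757/1906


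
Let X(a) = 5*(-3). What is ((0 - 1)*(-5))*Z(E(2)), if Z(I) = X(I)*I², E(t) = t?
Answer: -300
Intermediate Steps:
X(a) = -15
Z(I) = -15*I²
((0 - 1)*(-5))*Z(E(2)) = ((0 - 1)*(-5))*(-15*2²) = (-1*(-5))*(-15*4) = 5*(-60) = -300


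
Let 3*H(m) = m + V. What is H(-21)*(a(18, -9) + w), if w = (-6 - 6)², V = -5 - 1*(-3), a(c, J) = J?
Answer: -1035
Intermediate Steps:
V = -2 (V = -5 + 3 = -2)
H(m) = -⅔ + m/3 (H(m) = (m - 2)/3 = (-2 + m)/3 = -⅔ + m/3)
w = 144 (w = (-12)² = 144)
H(-21)*(a(18, -9) + w) = (-⅔ + (⅓)*(-21))*(-9 + 144) = (-⅔ - 7)*135 = -23/3*135 = -1035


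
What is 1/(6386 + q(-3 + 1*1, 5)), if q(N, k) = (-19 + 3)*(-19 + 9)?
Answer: 1/6546 ≈ 0.00015277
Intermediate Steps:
q(N, k) = 160 (q(N, k) = -16*(-10) = 160)
1/(6386 + q(-3 + 1*1, 5)) = 1/(6386 + 160) = 1/6546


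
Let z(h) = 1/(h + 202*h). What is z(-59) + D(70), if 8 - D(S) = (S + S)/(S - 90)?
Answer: 179654/11977 ≈ 15.000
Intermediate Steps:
z(h) = 1/(203*h)
D(S) = 8 - 2*S/(-90 + S) (D(S) = 8 - (S + S)/(S - 90) = 8 - 2*S/(-90 + S))
z(-59) + D(70) = (1/203)/(-59) + 6*(-120 + 70)/(-90 + 70) = (1/203)*(-1/59) + 6*(-50)/(-20) = -1/11977 + 6*(-1/20)*(-50) = -1/11977 + 15 = 179654/11977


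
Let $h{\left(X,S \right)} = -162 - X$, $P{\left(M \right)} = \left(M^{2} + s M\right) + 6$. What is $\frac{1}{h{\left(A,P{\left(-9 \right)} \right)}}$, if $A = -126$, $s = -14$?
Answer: $- \frac{1}{36} \approx -0.027778$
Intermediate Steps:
$P{\left(M \right)} = 6 + M^{2} - 14 M$ ($P{\left(M \right)} = \left(M^{2} - 14 M\right) + 6 = 6 + M^{2} - 14 M$)
$\frac{1}{h{\left(A,P{\left(-9 \right)} \right)}} = \frac{1}{-162 - -126} = \frac{1}{-162 + 126} = \frac{1}{-36} = - \frac{1}{36}$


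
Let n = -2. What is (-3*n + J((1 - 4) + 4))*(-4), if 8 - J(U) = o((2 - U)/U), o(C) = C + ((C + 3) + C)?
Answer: -32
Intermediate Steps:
o(C) = 3 + 3*C (o(C) = C + ((3 + C) + C) = C + (3 + 2*C) = 3 + 3*C)
J(U) = 5 - 3*(2 - U)/U (J(U) = 8 - (3 + 3*((2 - U)/U)) = 8 - (3 + 3*(2 - U)/U) = 8 + (-3 - 3*(2 - U)/U) = 5 - 3*(2 - U)/U)
(-3*n + J((1 - 4) + 4))*(-4) = (-3*(-2) + (8 - 6/((1 - 4) + 4)))*(-4) = (6 + (8 - 6/(-3 + 4)))*(-4) = (6 + (8 - 6/1))*(-4) = (6 + (8 - 6*1))*(-4) = (6 + (8 - 6))*(-4) = (6 + 2)*(-4) = 8*(-4) = -32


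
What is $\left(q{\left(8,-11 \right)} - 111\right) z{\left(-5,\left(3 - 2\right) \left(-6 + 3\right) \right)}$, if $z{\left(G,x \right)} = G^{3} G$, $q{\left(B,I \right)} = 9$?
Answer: $-63750$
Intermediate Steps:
$z{\left(G,x \right)} = G^{4}$
$\left(q{\left(8,-11 \right)} - 111\right) z{\left(-5,\left(3 - 2\right) \left(-6 + 3\right) \right)} = \left(9 - 111\right) \left(-5\right)^{4} = \left(-102\right) 625 = -63750$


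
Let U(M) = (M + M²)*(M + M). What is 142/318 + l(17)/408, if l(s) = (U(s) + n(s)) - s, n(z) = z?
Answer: 8251/318 ≈ 25.947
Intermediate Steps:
U(M) = 2*M*(M + M²) (U(M) = (M + M²)*(2*M) = 2*M*(M + M²))
l(s) = 2*s²*(1 + s) (l(s) = (2*s²*(1 + s) + s) - s = (s + 2*s²*(1 + s)) - s = 2*s²*(1 + s))
142/318 + l(17)/408 = 142/318 + (2*17²*(1 + 17))/408 = 142*(1/318) + (2*289*18)*(1/408) = 71/159 + 10404*(1/408) = 71/159 + 51/2 = 8251/318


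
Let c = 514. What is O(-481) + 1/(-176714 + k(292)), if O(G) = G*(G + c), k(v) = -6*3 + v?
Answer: -2800632121/176440 ≈ -15873.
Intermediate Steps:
k(v) = -18 + v
O(G) = G*(514 + G) (O(G) = G*(G + 514) = G*(514 + G))
O(-481) + 1/(-176714 + k(292)) = -481*(514 - 481) + 1/(-176714 + (-18 + 292)) = -481*33 + 1/(-176714 + 274) = -15873 + 1/(-176440) = -15873 - 1/176440 = -2800632121/176440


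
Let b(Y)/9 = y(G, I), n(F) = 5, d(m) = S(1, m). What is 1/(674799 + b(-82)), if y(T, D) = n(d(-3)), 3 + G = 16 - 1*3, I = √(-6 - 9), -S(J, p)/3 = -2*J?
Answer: 1/674844 ≈ 1.4818e-6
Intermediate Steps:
S(J, p) = 6*J (S(J, p) = -(-6)*J = 6*J)
d(m) = 6 (d(m) = 6*1 = 6)
I = I*√15 (I = √(-15) = I*√15 ≈ 3.873*I)
G = 10 (G = -3 + (16 - 1*3) = -3 + (16 - 3) = -3 + 13 = 10)
y(T, D) = 5
b(Y) = 45 (b(Y) = 9*5 = 45)
1/(674799 + b(-82)) = 1/(674799 + 45) = 1/674844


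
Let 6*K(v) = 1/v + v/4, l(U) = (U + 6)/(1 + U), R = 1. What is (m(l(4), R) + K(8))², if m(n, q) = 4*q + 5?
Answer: 201601/2304 ≈ 87.500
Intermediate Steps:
l(U) = (6 + U)/(1 + U)
m(n, q) = 5 + 4*q
K(v) = 1/(6*v) + v/24 (K(v) = (1/v + v/4)/6 = 1/(6*v) + v/24)
(m(l(4), R) + K(8))² = ((5 + 4*1) + (1/24)*(4 + 8²)/8)² = ((5 + 4) + (1/24)*(⅛)*(4 + 64))² = (9 + (1/24)*(⅛)*68)² = (9 + 17/48)² = (449/48)² = 201601/2304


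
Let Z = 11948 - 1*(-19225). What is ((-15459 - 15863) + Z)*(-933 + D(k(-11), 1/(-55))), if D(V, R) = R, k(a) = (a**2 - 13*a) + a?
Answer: 7646084/55 ≈ 1.3902e+5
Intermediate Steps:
k(a) = a**2 - 12*a
Z = 31173 (Z = 11948 + 19225 = 31173)
((-15459 - 15863) + Z)*(-933 + D(k(-11), 1/(-55))) = ((-15459 - 15863) + 31173)*(-933 + 1/(-55)) = (-31322 + 31173)*(-933 - 1/55) = -149*(-51316/55) = 7646084/55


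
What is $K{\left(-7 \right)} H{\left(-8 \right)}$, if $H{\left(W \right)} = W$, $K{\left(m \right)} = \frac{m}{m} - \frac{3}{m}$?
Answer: $- \frac{80}{7} \approx -11.429$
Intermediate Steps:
$K{\left(m \right)} = 1 - \frac{3}{m}$
$K{\left(-7 \right)} H{\left(-8 \right)} = \frac{-3 - 7}{-7} \left(-8\right) = \left(- \frac{1}{7}\right) \left(-10\right) \left(-8\right) = \frac{10}{7} \left(-8\right) = - \frac{80}{7}$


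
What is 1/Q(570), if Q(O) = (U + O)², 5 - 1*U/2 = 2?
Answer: 1/331776 ≈ 3.0141e-6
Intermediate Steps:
U = 6 (U = 10 - 2*2 = 10 - 4 = 6)
Q(O) = (6 + O)²
1/Q(570) = 1/((6 + 570)²) = 1/(576²) = 1/331776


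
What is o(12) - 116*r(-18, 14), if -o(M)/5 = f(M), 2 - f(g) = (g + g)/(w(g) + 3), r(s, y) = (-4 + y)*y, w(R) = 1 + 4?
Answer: -16235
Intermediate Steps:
w(R) = 5
r(s, y) = y*(-4 + y)
f(g) = 2 - g/4 (f(g) = 2 - (g + g)/(5 + 3) = 2 - 2*g/8 = 2 - g/4)
o(M) = -10 + 5*M/4 (o(M) = -5*(2 - M/4) = -10 + 5*M/4)
o(12) - 116*r(-18, 14) = (-10 + (5/4)*12) - 1624*(-4 + 14) = (-10 + 15) - 1624*10 = 5 - 116*140 = 5 - 16240 = -16235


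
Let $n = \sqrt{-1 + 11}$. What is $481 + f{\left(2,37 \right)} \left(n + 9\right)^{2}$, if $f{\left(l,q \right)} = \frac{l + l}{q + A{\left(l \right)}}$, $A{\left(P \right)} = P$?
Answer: $\frac{1471}{3} + \frac{24 \sqrt{10}}{13} \approx 496.17$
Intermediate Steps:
$n = \sqrt{10} \approx 3.1623$
$f{\left(l,q \right)} = \frac{2 l}{l + q}$ ($f{\left(l,q \right)} = \frac{l + l}{q + l} = \frac{2 l}{l + q}$)
$481 + f{\left(2,37 \right)} \left(n + 9\right)^{2} = 481 + 2 \cdot 2 \frac{1}{2 + 37} \left(\sqrt{10} + 9\right)^{2} = 481 + 2 \cdot 2 \cdot \frac{1}{39} \left(9 + \sqrt{10}\right)^{2} = 481 + \frac{4 \left(9 + \sqrt{10}\right)^{2}}{39}$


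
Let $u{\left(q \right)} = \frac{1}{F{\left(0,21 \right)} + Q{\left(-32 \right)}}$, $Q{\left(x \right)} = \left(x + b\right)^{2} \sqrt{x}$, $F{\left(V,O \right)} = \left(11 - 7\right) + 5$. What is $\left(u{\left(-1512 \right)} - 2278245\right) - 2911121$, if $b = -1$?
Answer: $\frac{- 22604878296 \sqrt{2} + 46704293 i}{9 \left(- i + 484 \sqrt{2}\right)} \approx -5.1894 \cdot 10^{6} - 0.00016403 i$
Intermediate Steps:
$F{\left(V,O \right)} = 9$ ($F{\left(V,O \right)} = 4 + 5 = 9$)
$Q{\left(x \right)} = \sqrt{x} \left(-1 + x\right)^{2}$ ($Q{\left(x \right)} = \left(x - 1\right)^{2} \sqrt{x} = \left(-1 + x\right)^{2} \sqrt{x} = \sqrt{x} \left(-1 + x\right)^{2}$)
$u{\left(q \right)} = \frac{1}{9 + 4356 i \sqrt{2}}$ ($u{\left(q \right)} = \frac{1}{9 + \sqrt{-32} \left(-1 - 32\right)^{2}} = \frac{1}{9 + 4 i \sqrt{2} \left(-33\right)^{2}} = \frac{1}{9 + 4 i \sqrt{2} \cdot 1089} = \frac{1}{9 + 4356 i \sqrt{2}}$)
$\left(u{\left(-1512 \right)} - 2278245\right) - 2911121 = \left(\left(\frac{1}{4216617} - \frac{484 i \sqrt{2}}{4216617}\right) - 2278245\right) - 2911121 = \left(- \frac{9606486597164}{4216617} - \frac{484 i \sqrt{2}}{4216617}\right) - 2911121 = - \frac{21881568894821}{4216617} - \frac{484 i \sqrt{2}}{4216617}$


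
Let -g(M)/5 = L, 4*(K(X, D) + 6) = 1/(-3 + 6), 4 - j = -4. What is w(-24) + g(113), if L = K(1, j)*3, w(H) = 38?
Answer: 507/4 ≈ 126.75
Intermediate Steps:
j = 8 (j = 4 - 1*(-4) = 4 + 4 = 8)
K(X, D) = -71/12 (K(X, D) = -6 + 1/(4*(-3 + 6)) = -6 + (¼)/3 = -6 + (¼)*(⅓) = -6 + 1/12 = -71/12)
L = -71/4 (L = -71/12*3 = -71/4 ≈ -17.750)
g(M) = 355/4 (g(M) = -5*(-71/4) = 355/4)
w(-24) + g(113) = 38 + 355/4 = 507/4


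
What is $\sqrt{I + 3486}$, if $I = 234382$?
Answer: $2 \sqrt{59467} \approx 487.72$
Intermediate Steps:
$\sqrt{I + 3486} = \sqrt{234382 + 3486} = \sqrt{237868} = 2 \sqrt{59467}$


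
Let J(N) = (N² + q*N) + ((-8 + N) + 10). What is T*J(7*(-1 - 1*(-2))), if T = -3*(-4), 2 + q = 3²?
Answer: 1284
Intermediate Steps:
q = 7 (q = -2 + 3² = -2 + 9 = 7)
T = 12
J(N) = 2 + N² + 8*N (J(N) = (N² + 7*N) + ((-8 + N) + 10) = (N² + 7*N) + (2 + N) = 2 + N² + 8*N)
T*J(7*(-1 - 1*(-2))) = 12*(2 + (7*(-1 - 1*(-2)))² + 8*(7*(-1 - 1*(-2)))) = 12*(2 + (7*(-1 + 2))² + 8*(7*(-1 + 2))) = 12*(2 + (7*1)² + 8*(7*1)) = 12*(2 + 7² + 8*7) = 12*(2 + 49 + 56) = 12*107 = 1284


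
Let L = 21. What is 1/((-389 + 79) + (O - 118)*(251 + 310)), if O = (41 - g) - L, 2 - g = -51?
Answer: -1/85021 ≈ -1.1762e-5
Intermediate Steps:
g = 53 (g = 2 - 1*(-51) = 2 + 51 = 53)
O = -33 (O = (41 - 1*53) - 1*21 = (41 - 53) - 21 = -12 - 21 = -33)
1/((-389 + 79) + (O - 118)*(251 + 310)) = 1/((-389 + 79) + (-33 - 118)*(251 + 310)) = 1/(-310 - 151*561) = 1/(-310 - 84711) = 1/(-85021) = -1/85021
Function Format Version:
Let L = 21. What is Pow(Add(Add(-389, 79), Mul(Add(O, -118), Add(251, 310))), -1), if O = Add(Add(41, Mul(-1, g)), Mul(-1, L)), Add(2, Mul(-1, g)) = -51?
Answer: Rational(-1, 85021) ≈ -1.1762e-5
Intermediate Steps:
g = 53 (g = Add(2, Mul(-1, -51)) = Add(2, 51) = 53)
O = -33 (O = Add(Add(41, Mul(-1, 53)), Mul(-1, 21)) = Add(Add(41, -53), -21) = Add(-12, -21) = -33)
Pow(Add(Add(-389, 79), Mul(Add(O, -118), Add(251, 310))), -1) = Pow(Add(Add(-389, 79), Mul(Add(-33, -118), Add(251, 310))), -1) = Pow(Add(-310, Mul(-151, 561)), -1) = Pow(Add(-310, -84711), -1) = Pow(-85021, -1) = Rational(-1, 85021)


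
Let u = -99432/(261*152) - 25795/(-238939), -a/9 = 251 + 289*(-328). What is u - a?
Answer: -112021804944755/131655389 ≈ -8.5087e+5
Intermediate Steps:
a = 850869 (a = -9*(251 + 289*(-328)) = -9*(251 - 94792) = -9*(-94541) = 850869)
u = -315761714/131655389 (u = -99432/39672 - 25795*(-1/238939) = -99432*1/39672 + 25795/238939 = -1381/551 + 25795/238939 = -315761714/131655389 ≈ -2.3984)
u - a = -315761714/131655389 - 1*850869 = -315761714/131655389 - 850869 = -112021804944755/131655389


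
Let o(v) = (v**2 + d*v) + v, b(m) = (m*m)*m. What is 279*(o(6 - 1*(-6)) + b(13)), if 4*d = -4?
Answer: 653139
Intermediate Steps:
d = -1 (d = (1/4)*(-4) = -1)
b(m) = m**3 (b(m) = m**2*m = m**3)
o(v) = v**2 (o(v) = (v**2 - v) + v = v**2)
279*(o(6 - 1*(-6)) + b(13)) = 279*((6 - 1*(-6))**2 + 13**3) = 279*((6 + 6)**2 + 2197) = 279*(12**2 + 2197) = 279*(144 + 2197) = 279*2341 = 653139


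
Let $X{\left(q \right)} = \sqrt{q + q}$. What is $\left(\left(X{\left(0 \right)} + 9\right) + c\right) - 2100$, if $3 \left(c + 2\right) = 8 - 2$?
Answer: $-2091$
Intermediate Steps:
$c = 0$ ($c = -2 + \frac{8 - 2}{3} = -2 + \frac{1}{3} \cdot 6 = -2 + 2 = 0$)
$X{\left(q \right)} = \sqrt{2} \sqrt{q}$ ($X{\left(q \right)} = \sqrt{2 q} = \sqrt{2} \sqrt{q}$)
$\left(\left(X{\left(0 \right)} + 9\right) + c\right) - 2100 = \left(\left(\sqrt{2} \sqrt{0} + 9\right) + 0\right) - 2100 = \left(\left(\sqrt{2} \cdot 0 + 9\right) + 0\right) - 2100 = \left(\left(0 + 9\right) + 0\right) - 2100 = \left(9 + 0\right) - 2100 = 9 - 2100 = -2091$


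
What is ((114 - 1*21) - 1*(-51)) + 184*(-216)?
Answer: -39600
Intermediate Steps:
((114 - 1*21) - 1*(-51)) + 184*(-216) = ((114 - 21) + 51) - 39744 = (93 + 51) - 39744 = 144 - 39744 = -39600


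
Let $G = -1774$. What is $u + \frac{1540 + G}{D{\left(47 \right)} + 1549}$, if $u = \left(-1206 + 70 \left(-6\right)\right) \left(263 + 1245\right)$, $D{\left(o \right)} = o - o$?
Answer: $- \frac{3798160626}{1549} \approx -2.452 \cdot 10^{6}$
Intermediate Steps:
$D{\left(o \right)} = 0$
$u = -2452008$ ($u = \left(-1206 - 420\right) 1508 = \left(-1626\right) 1508 = -2452008$)
$u + \frac{1540 + G}{D{\left(47 \right)} + 1549} = -2452008 + \frac{1540 - 1774}{0 + 1549} = -2452008 - \frac{234}{1549} = - \frac{3798160626}{1549}$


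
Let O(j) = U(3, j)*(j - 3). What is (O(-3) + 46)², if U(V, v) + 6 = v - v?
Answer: 6724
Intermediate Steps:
U(V, v) = -6 (U(V, v) = -6 + (v - v) = -6 + 0 = -6)
O(j) = 18 - 6*j (O(j) = -6*(j - 3) = -6*(-3 + j) = 18 - 6*j)
(O(-3) + 46)² = ((18 - 6*(-3)) + 46)² = ((18 + 18) + 46)² = (36 + 46)² = 82² = 6724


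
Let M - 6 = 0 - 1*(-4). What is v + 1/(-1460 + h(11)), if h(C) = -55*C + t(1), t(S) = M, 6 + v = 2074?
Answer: 4249739/2055 ≈ 2068.0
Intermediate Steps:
v = 2068 (v = -6 + 2074 = 2068)
M = 10 (M = 6 + (0 - 1*(-4)) = 6 + (0 + 4) = 6 + 4 = 10)
t(S) = 10
h(C) = 10 - 55*C (h(C) = -55*C + 10 = 10 - 55*C)
v + 1/(-1460 + h(11)) = 2068 + 1/(-1460 + (10 - 55*11)) = 2068 + 1/(-1460 + (10 - 605)) = 2068 + 1/(-1460 - 595) = 2068 + 1/(-2055) = 2068 - 1/2055 = 4249739/2055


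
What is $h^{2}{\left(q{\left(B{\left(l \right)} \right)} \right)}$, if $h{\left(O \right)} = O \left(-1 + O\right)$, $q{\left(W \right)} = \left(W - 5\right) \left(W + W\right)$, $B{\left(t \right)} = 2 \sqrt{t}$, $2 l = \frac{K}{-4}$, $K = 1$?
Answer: $1854 - 1440 i \sqrt{2} \approx 1854.0 - 2036.5 i$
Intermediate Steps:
$l = - \frac{1}{8}$ ($l = \frac{1 \frac{1}{-4}}{2} = \frac{1 \left(- \frac{1}{4}\right)}{2} = \frac{1}{2} \left(- \frac{1}{4}\right) = - \frac{1}{8} \approx -0.125$)
$q{\left(W \right)} = 2 W \left(-5 + W\right)$ ($q{\left(W \right)} = \left(-5 + W\right) 2 W = 2 W \left(-5 + W\right)$)
$h^{2}{\left(q{\left(B{\left(l \right)} \right)} \right)} = \left(2 \cdot 2 \sqrt{- \frac{1}{8}} \left(-5 + 2 \sqrt{- \frac{1}{8}}\right) \left(-1 + 2 \cdot 2 \sqrt{- \frac{1}{8}} \left(-5 + 2 \sqrt{- \frac{1}{8}}\right)\right)\right)^{2} = \left(2 \cdot 2 \frac{i \sqrt{2}}{4} \left(-5 + 2 \frac{i \sqrt{2}}{4}\right) \left(-1 + 2 \cdot 2 \frac{i \sqrt{2}}{4} \left(-5 + 2 \frac{i \sqrt{2}}{4}\right)\right)\right)^{2} = \left(2 \frac{i \sqrt{2}}{2} \left(-5 + \frac{i \sqrt{2}}{2}\right) \left(-1 + 2 \frac{i \sqrt{2}}{2} \left(-5 + \frac{i \sqrt{2}}{2}\right)\right)\right)^{2} = \left(i \sqrt{2} \left(-5 + \frac{i \sqrt{2}}{2}\right) \left(-1 + i \sqrt{2} \left(-5 + \frac{i \sqrt{2}}{2}\right)\right)\right)^{2} = \left(i \sqrt{2} \left(-1 + i \sqrt{2} \left(-5 + \frac{i \sqrt{2}}{2}\right)\right) \left(-5 + \frac{i \sqrt{2}}{2}\right)\right)^{2} = - 2 \left(-1 + i \sqrt{2} \left(-5 + \frac{i \sqrt{2}}{2}\right)\right)^{2} \left(-5 + \frac{i \sqrt{2}}{2}\right)^{2}$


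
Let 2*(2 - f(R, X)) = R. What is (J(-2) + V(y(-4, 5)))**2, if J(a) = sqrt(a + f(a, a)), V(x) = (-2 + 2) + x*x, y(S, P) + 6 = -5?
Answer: 14884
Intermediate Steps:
y(S, P) = -11 (y(S, P) = -6 - 5 = -11)
V(x) = x**2 (V(x) = 0 + x**2 = x**2)
f(R, X) = 2 - R/2
J(a) = sqrt(2 + a/2) (J(a) = sqrt(a + (2 - a/2)) = sqrt(2 + a/2))
(J(-2) + V(y(-4, 5)))**2 = (sqrt(8 + 2*(-2))/2 + (-11)**2)**2 = (sqrt(8 - 4)/2 + 121)**2 = (sqrt(4)/2 + 121)**2 = ((1/2)*2 + 121)**2 = (1 + 121)**2 = 122**2 = 14884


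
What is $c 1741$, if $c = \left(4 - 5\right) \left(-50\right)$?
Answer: $87050$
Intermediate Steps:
$c = 50$ ($c = \left(4 - 5\right) \left(-50\right) = \left(-1\right) \left(-50\right) = 50$)
$c 1741 = 50 \cdot 1741 = 87050$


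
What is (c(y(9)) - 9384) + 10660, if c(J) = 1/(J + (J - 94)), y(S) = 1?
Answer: 117391/92 ≈ 1276.0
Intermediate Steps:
c(J) = 1/(-94 + 2*J) (c(J) = 1/(J + (-94 + J)) = 1/(-94 + 2*J))
(c(y(9)) - 9384) + 10660 = (1/(2*(-47 + 1)) - 9384) + 10660 = ((1/2)/(-46) - 9384) + 10660 = ((1/2)*(-1/46) - 9384) + 10660 = (-1/92 - 9384) + 10660 = -863329/92 + 10660 = 117391/92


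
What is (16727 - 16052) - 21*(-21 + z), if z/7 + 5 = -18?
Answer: 4497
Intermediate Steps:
z = -161 (z = -35 + 7*(-18) = -35 - 126 = -161)
(16727 - 16052) - 21*(-21 + z) = (16727 - 16052) - 21*(-21 - 161) = 675 - 21*(-182) = 675 + 3822 = 4497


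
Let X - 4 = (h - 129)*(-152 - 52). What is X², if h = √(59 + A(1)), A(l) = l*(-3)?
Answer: 695072896 - 21477120*√14 ≈ 6.1471e+8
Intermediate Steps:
A(l) = -3*l
h = 2*√14 (h = √(59 - 3*1) = √(59 - 3) = √56 = 2*√14 ≈ 7.4833)
X = 26320 - 408*√14 (X = 4 + (2*√14 - 129)*(-152 - 52) = 4 + (-129 + 2*√14)*(-204) = 4 + (26316 - 408*√14) = 26320 - 408*√14 ≈ 24793.)
X² = (26320 - 408*√14)²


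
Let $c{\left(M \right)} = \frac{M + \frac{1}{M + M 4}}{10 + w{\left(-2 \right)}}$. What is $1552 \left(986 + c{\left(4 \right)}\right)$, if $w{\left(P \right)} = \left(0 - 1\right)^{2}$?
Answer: $\frac{84196388}{55} \approx 1.5308 \cdot 10^{6}$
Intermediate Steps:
$w{\left(P \right)} = 1$ ($w{\left(P \right)} = \left(-1\right)^{2} = 1$)
$c{\left(M \right)} = \frac{M}{11} + \frac{1}{55 M}$ ($c{\left(M \right)} = \frac{M + \frac{1}{M + M 4}}{10 + 1} = \frac{M + \frac{1}{M + 4 M}}{11} = \left(M + \frac{1}{5 M}\right) \frac{1}{11} = \frac{M}{11} + \frac{1}{55 M}$)
$1552 \left(986 + c{\left(4 \right)}\right) = 1552 \left(986 + \left(\frac{1}{11} \cdot 4 + \frac{1}{55 \cdot 4}\right)\right) = 1552 \left(986 + \left(\frac{4}{11} + \frac{1}{55} \cdot \frac{1}{4}\right)\right) = 1552 \left(986 + \left(\frac{4}{11} + \frac{1}{220}\right)\right) = 1552 \left(986 + \frac{81}{220}\right) = 1552 \cdot \frac{217001}{220} = \frac{84196388}{55}$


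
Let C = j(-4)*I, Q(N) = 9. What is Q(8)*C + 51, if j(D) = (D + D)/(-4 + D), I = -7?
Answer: -12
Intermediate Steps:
j(D) = 2*D/(-4 + D) (j(D) = (2*D)/(-4 + D) = 2*D/(-4 + D))
C = -7 (C = (2*(-4)/(-4 - 4))*(-7) = (2*(-4)/(-8))*(-7) = (2*(-4)*(-1/8))*(-7) = 1*(-7) = -7)
Q(8)*C + 51 = 9*(-7) + 51 = -63 + 51 = -12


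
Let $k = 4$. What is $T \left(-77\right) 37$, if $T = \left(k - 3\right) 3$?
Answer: $-8547$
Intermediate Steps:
$T = 3$ ($T = \left(4 - 3\right) 3 = 1 \cdot 3 = 3$)
$T \left(-77\right) 37 = 3 \left(-77\right) 37 = \left(-231\right) 37 = -8547$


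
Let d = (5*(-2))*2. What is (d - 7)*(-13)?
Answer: 351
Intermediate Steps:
d = -20 (d = -10*2 = -20)
(d - 7)*(-13) = (-20 - 7)*(-13) = -27*(-13) = 351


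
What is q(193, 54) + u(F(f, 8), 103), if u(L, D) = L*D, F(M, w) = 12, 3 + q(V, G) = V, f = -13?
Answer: 1426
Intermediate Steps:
q(V, G) = -3 + V
u(L, D) = D*L
q(193, 54) + u(F(f, 8), 103) = (-3 + 193) + 103*12 = 190 + 1236 = 1426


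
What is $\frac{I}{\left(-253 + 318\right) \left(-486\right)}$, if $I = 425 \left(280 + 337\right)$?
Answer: $- \frac{52445}{6318} \approx -8.3009$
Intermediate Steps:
$I = 262225$ ($I = 425 \cdot 617 = 262225$)
$\frac{I}{\left(-253 + 318\right) \left(-486\right)} = \frac{262225}{\left(-253 + 318\right) \left(-486\right)} = \frac{262225}{65 \left(-486\right)} = \frac{262225}{-31590} = 262225 \left(- \frac{1}{31590}\right) = - \frac{52445}{6318}$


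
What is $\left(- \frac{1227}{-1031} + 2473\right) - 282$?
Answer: $\frac{2260148}{1031} \approx 2192.2$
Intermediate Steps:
$\left(- \frac{1227}{-1031} + 2473\right) - 282 = \left(\left(-1227\right) \left(- \frac{1}{1031}\right) + 2473\right) + \left(-1109 + 827\right) = \left(\frac{1227}{1031} + 2473\right) - 282 = \frac{2550890}{1031} - 282 = \frac{2260148}{1031}$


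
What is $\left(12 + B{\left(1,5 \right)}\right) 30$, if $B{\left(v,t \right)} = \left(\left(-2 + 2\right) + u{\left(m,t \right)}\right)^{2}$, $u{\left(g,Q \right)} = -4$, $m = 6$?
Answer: $840$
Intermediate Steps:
$B{\left(v,t \right)} = 16$ ($B{\left(v,t \right)} = \left(\left(-2 + 2\right) - 4\right)^{2} = \left(0 - 4\right)^{2} = \left(-4\right)^{2} = 16$)
$\left(12 + B{\left(1,5 \right)}\right) 30 = \left(12 + 16\right) 30 = 28 \cdot 30 = 840$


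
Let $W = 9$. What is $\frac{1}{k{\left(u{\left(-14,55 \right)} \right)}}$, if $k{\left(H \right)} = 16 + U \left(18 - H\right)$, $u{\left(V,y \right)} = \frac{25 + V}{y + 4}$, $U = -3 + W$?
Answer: $\frac{59}{7250} \approx 0.0081379$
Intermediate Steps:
$U = 6$ ($U = -3 + 9 = 6$)
$u{\left(V,y \right)} = \frac{25 + V}{4 + y}$
$k{\left(H \right)} = 124 - 6 H$ ($k{\left(H \right)} = 16 + 6 \left(18 - H\right) = 16 - \left(-108 + 6 H\right) = 124 - 6 H$)
$\frac{1}{k{\left(u{\left(-14,55 \right)} \right)}} = \frac{1}{124 - 6 \frac{25 - 14}{4 + 55}} = \frac{1}{124 - 6 \cdot \frac{1}{59} \cdot 11} = \frac{1}{124 - \frac{66}{59}} = \frac{1}{\frac{7250}{59}} = \frac{59}{7250}$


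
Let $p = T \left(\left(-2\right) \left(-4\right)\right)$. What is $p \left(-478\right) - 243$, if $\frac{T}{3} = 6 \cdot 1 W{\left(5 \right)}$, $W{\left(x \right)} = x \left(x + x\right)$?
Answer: $-3441843$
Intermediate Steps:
$W{\left(x \right)} = 2 x^{2}$ ($W{\left(x \right)} = x 2 x = 2 x^{2}$)
$T = 900$ ($T = 3 \cdot 6 \cdot 1 \cdot 2 \cdot 5^{2} = 3 \cdot 6 \cdot 2 \cdot 25 = 3 \cdot 6 \cdot 50 = 3 \cdot 300 = 900$)
$p = 7200$ ($p = 900 \left(\left(-2\right) \left(-4\right)\right) = 900 \cdot 8 = 7200$)
$p \left(-478\right) - 243 = 7200 \left(-478\right) - 243 = -3441600 - 243 = -3441843$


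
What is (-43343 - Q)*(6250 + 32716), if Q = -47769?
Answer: 172463516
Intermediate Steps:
(-43343 - Q)*(6250 + 32716) = (-43343 - 1*(-47769))*(6250 + 32716) = (-43343 + 47769)*38966 = 4426*38966 = 172463516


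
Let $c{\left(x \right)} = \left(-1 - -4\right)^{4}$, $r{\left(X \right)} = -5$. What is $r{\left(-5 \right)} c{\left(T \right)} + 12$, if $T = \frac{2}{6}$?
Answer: $-393$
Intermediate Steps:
$T = \frac{1}{3}$ ($T = 2 \cdot \frac{1}{6} = \frac{1}{3} \approx 0.33333$)
$c{\left(x \right)} = 81$ ($c{\left(x \right)} = \left(-1 + 4\right)^{4} = 3^{4} = 81$)
$r{\left(-5 \right)} c{\left(T \right)} + 12 = \left(-5\right) 81 + 12 = -405 + 12 = -393$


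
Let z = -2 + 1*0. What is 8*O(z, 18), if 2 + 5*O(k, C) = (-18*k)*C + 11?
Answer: 5256/5 ≈ 1051.2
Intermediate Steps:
z = -2 (z = -2 + 0 = -2)
O(k, C) = 9/5 - 18*C*k/5 (O(k, C) = -⅖ + ((-18*k)*C + 11)/5 = -⅖ + (-18*C*k + 11)/5 = -⅖ + (11 - 18*C*k)/5 = -⅖ + (11/5 - 18*C*k/5) = 9/5 - 18*C*k/5)
8*O(z, 18) = 8*(9/5 - 18/5*18*(-2)) = 8*(9/5 + 648/5) = 8*(657/5) = 5256/5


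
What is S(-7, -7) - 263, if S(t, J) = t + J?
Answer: -277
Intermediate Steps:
S(t, J) = J + t
S(-7, -7) - 263 = (-7 - 7) - 263 = -14 - 263 = -277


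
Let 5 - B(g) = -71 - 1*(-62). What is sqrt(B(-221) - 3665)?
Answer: I*sqrt(3651) ≈ 60.424*I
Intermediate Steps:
B(g) = 14 (B(g) = 5 - (-71 - 1*(-62)) = 5 - (-71 + 62) = 5 - 1*(-9) = 5 + 9 = 14)
sqrt(B(-221) - 3665) = sqrt(14 - 3665) = sqrt(-3651) = I*sqrt(3651)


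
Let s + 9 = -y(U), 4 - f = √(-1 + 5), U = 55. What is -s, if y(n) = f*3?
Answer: 15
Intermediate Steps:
f = 2 (f = 4 - √(-1 + 5) = 4 - √4 = 4 - 1*2 = 4 - 2 = 2)
y(n) = 6 (y(n) = 2*3 = 6)
s = -15 (s = -9 - 1*6 = -9 - 6 = -15)
-s = -1*(-15) = 15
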